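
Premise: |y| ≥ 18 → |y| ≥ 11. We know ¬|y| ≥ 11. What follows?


Modus tollens: P → Q, ¬Q ⊢ ¬P
P: |y| ≥ 18
Q: |y| ≥ 11
We have P → Q and Q is false.
By modus tollens, P must be false.

It is not the case that |y| ≥ 18


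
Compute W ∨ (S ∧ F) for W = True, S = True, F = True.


W = True, S = True, F = True
Step 1: S ∧ F = True AND True = True
Step 2: W ∨ True = True OR True = True
AND evaluated first (higher precedence); then OR applied.

True


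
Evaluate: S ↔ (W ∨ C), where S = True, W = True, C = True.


S = True, W = True, C = True
Step 1: W ∨ C = True OR True = True
Step 2: S ↔ (True): true when both sides have same truth value.
Result: True ↔ True = True

True


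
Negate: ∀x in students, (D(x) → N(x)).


Original: ∀x (D(x) → N(x))
Rule: ¬∀→∃, ¬∃→∀, negate predicate.
Negation: ∃x (D(x) ∧ ¬N(x))

∃x (D(x) ∧ ¬N(x))


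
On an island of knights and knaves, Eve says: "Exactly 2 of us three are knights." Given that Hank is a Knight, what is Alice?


Eve claims exactly 2 knights among Eve, Hank, Alice.
Given: Hank is a Knight.

Case 1: Eve is a Knight (tells truth)
  Then exactly 2 of the three are knights.
  Counting Eve, Hank: 2 knight(s) so far. Need 0 more → Alice = Knave.
Case 2: Eve is a Knave (lies)
  Then the count is NOT 2.
  If Alice = Knight, count = 2 = 2 → claim would be true, contradicts lie.
  If Alice = Knave, count = 1 ≠ 2 → lie confirmed ✓

Alice is a Knave.

Knave


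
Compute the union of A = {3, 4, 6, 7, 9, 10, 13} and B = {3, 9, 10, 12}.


A = {3, 4, 6, 7, 9, 10, 13}
B = {3, 9, 10, 12}
Operation: union
All elements combined: 3, 4, 6, 7, 9, 10, 12, 13

{3, 4, 6, 7, 9, 10, 12, 13}


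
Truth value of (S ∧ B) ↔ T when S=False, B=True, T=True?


S = False, B = True, T = True
Expression: (S ∧ B) ↔ T
Step 1: S ∧ B = False AND True = False
Step 2: (False) ↔ T = (False iff True) = False

False


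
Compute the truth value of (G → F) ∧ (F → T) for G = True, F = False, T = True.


G = True, F = False, T = True
Step 1: G → F is false only when G=True and F=False. Result: False
Step 2: F → T is false only when F=True and T=False. Result: True
Step 3: False ∧ True = False

False


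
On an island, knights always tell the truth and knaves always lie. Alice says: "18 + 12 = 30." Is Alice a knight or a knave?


Statement: "18 + 12 = 30."
Actual: 18 + 12 = 30
Claimed: 30
Statement is TRUE → Alice tells the truth → Knight

Knight


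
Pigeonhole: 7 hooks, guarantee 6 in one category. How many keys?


Pigeonhole: to guarantee k in one of n categories, need (k-1)×n + 1.
k = 6, n = 7
Minimum = (6-1) × 7 + 1 = 5 × 7 + 1

36


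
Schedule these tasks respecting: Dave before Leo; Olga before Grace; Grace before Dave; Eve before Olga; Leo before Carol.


Constraints: Dave before Leo; Olga before Grace; Grace before Dave; Eve before Olga; Leo before Carol
Method: repeatedly schedule the remaining task that has no remaining task required before it.
  Step 1: remaining {Eve, Grace, Carol, Dave, Olga, Leo}; every task except Eve still has a predecessor pending → schedule Eve.
  Step 2: remaining {Grace, Carol, Dave, Olga, Leo}; every task except Olga still has a predecessor pending → schedule Olga.
  Step 3: remaining {Grace, Carol, Dave, Leo}; every task except Grace still has a predecessor pending → schedule Grace.
  Step 4: remaining {Carol, Dave, Leo}; every task except Dave still has a predecessor pending → schedule Dave.
  Step 5: remaining {Carol, Leo}; every task except Leo still has a predecessor pending → schedule Leo.
  Step 6: only Carol remains → schedule Carol.
Resulting order:

Eve → Olga → Grace → Dave → Leo → Carol


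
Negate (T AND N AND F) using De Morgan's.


De Morgan's law: ¬(P ∧ Q ∧ R) ≡ ¬P ∨ ¬Q ∨ ¬R
¬(T ∧ N ∧ F) = ¬T ∨ ¬N ∨ ¬F

¬T ∨ ¬N ∨ ¬F


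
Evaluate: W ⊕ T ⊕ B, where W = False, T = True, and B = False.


W = False, T = True, B = False
Step 1: W ⊕ T = False XOR True = True
Step 2: True ⊕ B = True XOR False = True
XOR is true when an odd number of operands are true.

True


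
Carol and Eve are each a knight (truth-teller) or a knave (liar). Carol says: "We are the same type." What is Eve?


Carol says: "We are the same type."
Case 1: Carol is a Knight (truth-teller)
  Statement is true → they ARE the same → Eve is also a Knight
Case 2: Carol is a Knave (liar)
  Statement is false → they are NOT the same → Eve is a Knight
In both cases, Eve is a Knight.

Knight


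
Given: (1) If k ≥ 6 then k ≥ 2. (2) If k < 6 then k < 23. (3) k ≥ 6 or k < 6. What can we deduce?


Constructive dilemma: (P → Q) ∧ (R → S), P ∨ R ⊢ Q ∨ S
Premise 1: k ≥ 6 → k ≥ 2
Premise 2: k < 6 → k < 23
Premise 3: k ≥ 6 ∨ k < 6
Case 1: Assuming k ≥ 6, then by Premise 1, k ≥ 2.
Case 2: Assuming k < 6, then by Premise 2, k < 23.
Since one of k ≥ 6 or k < 6 must hold, we get k ≥ 2 or k < 23.

k ≥ 2 or k < 23.


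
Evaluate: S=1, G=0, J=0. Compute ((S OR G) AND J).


S OR G = 1|0 = 1
1 AND 0 = 0

0


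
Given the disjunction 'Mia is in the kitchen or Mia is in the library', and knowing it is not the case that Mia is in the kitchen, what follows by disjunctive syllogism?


Disjunctive syllogism: P ∨ Q, ¬P ⊢ Q
Disjunction: Mia is in the kitchen ∨ Mia is in the library
We know it is not the case that Mia is in the kitchen.
By disjunctive syllogism, the other disjunct must be true.

Mia is in the library


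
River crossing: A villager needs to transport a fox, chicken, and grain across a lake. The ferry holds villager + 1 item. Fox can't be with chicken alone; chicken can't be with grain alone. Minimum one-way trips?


1. villager+chicken → 2. villager ← 3. villager+fox → 4. villager+chicken ← 5. villager+grain → 6. villager ← 7. villager+chicken →
Minimum trips = 7

7


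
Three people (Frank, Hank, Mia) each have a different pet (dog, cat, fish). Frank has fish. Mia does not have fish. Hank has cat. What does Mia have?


From clues:
  Frank → fish
  Hank → cat
By elimination, Mia gets the remaining.

dog


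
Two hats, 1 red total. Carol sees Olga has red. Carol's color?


Total red = 1, Olga = red
Red accounted for: 1
Remaining for Carol: 0
Carol's hat is blue.

blue


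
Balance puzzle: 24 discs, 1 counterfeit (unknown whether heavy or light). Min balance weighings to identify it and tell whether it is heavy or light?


Let n = 24. 48 possibilities (n discs × lighter/heavier); each weighing has 3 outcomes.
Bound for k weighings: say the first weighing puts j discs on each pan. If it tips, the 2j weighed discs remain suspects (each with a known direction) and k-1 weighings give 3^(k-1) outcomes; 3^(k-1) is odd, so 2j ≤ 3^(k-1) - 1. If it balances, the n - 2j unweighed discs remain with direction unknown: 2(n - 2j) ≤ 3^(k-1) - 1 by the same parity argument. Adding, n ≤ (3^(k-1) - 1) + (3^(k-1) - 1)/2 = (3^k - 3)/2, and the classical three-group strategy achieves this (3 discs in 2 weighings, 12 in 3, 39 in 4, 120 in 5).
So we need the smallest k with (3^k - 3)/2 ≥ 24.
k = 3: (3^3 - 3)/2 = 12 < 24 ✗
k = 4: (3^4 - 3)/2 = 39 ≥ 24 ✓

4


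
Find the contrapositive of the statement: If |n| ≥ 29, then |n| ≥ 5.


Original: If |n| ≥ 29, then |n| ≥ 5
Contrapositive: If ¬Q, then ¬P
Negate Q: not (|n| ≥ 5)
Negate P: not (|n| ≥ 29)

If not (|n| ≥ 5), then not (|n| ≥ 29).


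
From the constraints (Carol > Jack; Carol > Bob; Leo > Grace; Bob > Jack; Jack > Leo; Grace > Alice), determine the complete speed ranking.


Constraints: Carol > Jack; Carol > Bob; Leo > Grace; Bob > Jack; Jack > Leo; Grace > Alice
Method: at each step, the next-highest is the one remaining person who never appears on the smaller side of a constraint between remaining people.
  Step 1: remaining {Leo, Grace, Bob, Jack, Carol, Alice}; on the smaller side: {Leo, Grace, Bob, Jack, Alice} → Carol is next (Carol > Jack; Carol > Bob).
  Step 2: remaining {Leo, Grace, Bob, Jack, Alice}; on the smaller side: {Leo, Grace, Jack, Alice} → Bob is next (Bob > Jack).
  Step 3: remaining {Leo, Grace, Jack, Alice}; on the smaller side: {Leo, Grace, Alice} → Jack is next (Jack > Leo).
  Step 4: remaining {Leo, Grace, Alice}; on the smaller side: {Grace, Alice} → Leo is next (Leo > Grace).
  Step 5: remaining {Grace, Alice}; on the smaller side: {Alice} → Grace is next (Grace > Alice).
  Step 6: only Alice remains → lowest.
Final ranking (highest to lowest):

Carol > Bob > Jack > Leo > Grace > Alice


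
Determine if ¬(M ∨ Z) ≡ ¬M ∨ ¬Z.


Expression 1: ¬(M ∨ Z)
Expression 2: ¬M ∨ ¬Z
Truth table (M Z | Expr1 Expr2):
  T T |   F     F
  T F |   F     T   ← differ
  F T |   F     T   ← differ
  F F |   T     T
Counterexample: M=T, Z=F gives Expr1 = F but Expr2 = T, so the expressions are NOT logically equivalent.

No


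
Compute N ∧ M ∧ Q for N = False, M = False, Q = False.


N = False, M = False, Q = False
Step 1: N ∧ M = False AND False = False
Step 2: (False) ∧ Q = (False) AND False = False
AND is true only when ALL operands are true.

False


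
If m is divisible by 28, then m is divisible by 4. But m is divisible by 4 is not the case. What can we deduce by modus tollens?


Modus tollens: P → Q, ¬Q ⊢ ¬P
P: m is divisible by 28
Q: m is divisible by 4
We have P → Q and Q is false.
By modus tollens, P must be false.

It is not the case that m is divisible by 28


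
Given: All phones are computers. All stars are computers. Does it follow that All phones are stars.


Premise 1: All phones are computers.
Premise 2: All stars are computers.
Conclusion: All phones are stars.
Fallacy: undistributed middle. computers is predicate in both.
Counterexample: phones and stars could be disjoint subsets of computers.

Invalid


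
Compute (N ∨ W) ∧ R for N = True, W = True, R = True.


N = True, W = True, R = True
Step 1: N ∨ W = True OR True = True
Step 2: True ∧ R = True AND True = True
OR is true when at least one operand is true; AND requires both.

True


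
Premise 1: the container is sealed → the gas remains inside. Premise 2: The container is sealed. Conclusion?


Modus ponens: P → Q, P ⊢ Q
P: the container is sealed
Q: the gas remains inside
We have P → Q and P is true.
By modus ponens, Q must be true.

The gas remains inside


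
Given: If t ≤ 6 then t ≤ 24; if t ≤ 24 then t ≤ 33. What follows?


Hypothetical syllogism: P → Q, Q → R ⊢ P → R
Premise 1: t ≤ 6 → t ≤ 24
Premise 2: t ≤ 24 → t ≤ 33
Chain the implications: the middle term (t ≤ 24) links the two.
Conclusion: If t ≤ 6, then t ≤ 33.

If t ≤ 6, then t ≤ 33.


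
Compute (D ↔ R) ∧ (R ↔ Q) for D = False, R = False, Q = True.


D = False, R = False, Q = True
Step 1: D ↔ R is true when D and R have the same value. Result: True
Step 2: R ↔ Q is true when R and Q have the same value. Result: False
Step 3: True ∧ False = False

False


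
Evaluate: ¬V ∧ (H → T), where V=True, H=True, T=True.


V = True, H = True, T = True
Expression: ¬V ∧ (H → T)
Step 1: ¬V = NOT True = False
Step 2: H → T = True → True (false only if H=True, T=False) = True
Step 3: (False) ∧ (True) = False AND True = False

False


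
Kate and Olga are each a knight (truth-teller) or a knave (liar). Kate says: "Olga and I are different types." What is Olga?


Kate says: "Olga and I are different types."
Case 1: Kate is a Knight (truth-teller)
  Statement is true → they ARE different → Olga is a Knave
Case 2: Kate is a Knave (liar)
  Statement is false → they are NOT different → Olga is a Knave
In both cases, Olga is a Knave.

Knave


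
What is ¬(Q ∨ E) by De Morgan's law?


De Morgan's law: ¬(P ∨ Q) ≡ ¬P ∧ ¬Q
¬(Q ∨ E) = ¬Q ∧ ¬E

¬Q ∧ ¬E


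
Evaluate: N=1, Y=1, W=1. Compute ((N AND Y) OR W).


N AND Y = 1&1 = 1
1 OR 1 = 1

1


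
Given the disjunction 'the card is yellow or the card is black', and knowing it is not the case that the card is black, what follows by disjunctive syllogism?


Disjunctive syllogism: P ∨ Q, ¬P ⊢ Q
Disjunction: the card is yellow ∨ the card is black
We know it is not the case that the card is black.
By disjunctive syllogism, the other disjunct must be true.

The card is yellow


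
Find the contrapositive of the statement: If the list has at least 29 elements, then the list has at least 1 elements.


Original: If the list has at least 29 elements, then the list has at least 1 elements
Contrapositive: If ¬Q, then ¬P
Negate Q: not (the list has at least 1 elements)
Negate P: not (the list has at least 29 elements)

If not (the list has at least 1 elements), then not (the list has at least 29 elements).


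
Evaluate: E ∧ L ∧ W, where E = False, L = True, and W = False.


E = False, L = True, W = False
Step 1: E ∧ L = False AND True = False
Step 2: (False) ∧ W = (False) AND False = False
AND is true only when ALL operands are true.

False


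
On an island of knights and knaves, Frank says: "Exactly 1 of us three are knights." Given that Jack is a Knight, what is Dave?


Frank claims exactly 1 knights among Frank, Jack, Dave.
Given: Jack is a Knight.

Case 1: Frank is a Knight (tells truth)
  Then exactly 1 of the three are knights.
  Counting Frank, Jack: 2 knight(s) so far. Need -1 more → impossible.
Case 2: Frank is a Knave (lies)
  Then the count is NOT 1.
  If Dave = Knave, count = 1 = 1 → claim would be true, contradicts lie.
  If Dave = Knight, count = 2 ≠ 1 → lie confirmed ✓

Dave is a Knight.

Knight


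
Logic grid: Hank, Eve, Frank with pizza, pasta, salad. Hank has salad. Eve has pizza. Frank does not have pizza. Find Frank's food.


From clues:
  Eve → pizza
  Hank → salad
By elimination, Frank gets the remaining.

pasta


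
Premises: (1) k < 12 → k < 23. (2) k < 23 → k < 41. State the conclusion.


Hypothetical syllogism: P → Q, Q → R ⊢ P → R
Premise 1: k < 12 → k < 23
Premise 2: k < 23 → k < 41
Chain the implications: the middle term (k < 23) links the two.
Conclusion: If k < 12, then k < 41.

If k < 12, then k < 41.


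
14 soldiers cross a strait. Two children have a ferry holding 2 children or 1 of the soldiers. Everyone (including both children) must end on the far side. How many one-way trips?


Per crossing of one of the soldiers: children→, one←, one of the soldiers→, one← = 4 trips
14 × 4 = 56, + 1 final children→ = 57
Minimum trips = 57

57


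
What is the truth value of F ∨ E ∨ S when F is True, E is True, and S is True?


F = True, E = True, S = True
Step 1: F ∨ E = True OR True = True
Step 2: True ∨ S = True OR True = True
OR is true when at least one operand is true.

True


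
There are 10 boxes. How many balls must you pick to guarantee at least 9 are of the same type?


Pigeonhole: to guarantee k in one of n categories, need (k-1)×n + 1.
k = 9, n = 10
Minimum = (9-1) × 10 + 1 = 8 × 10 + 1

81


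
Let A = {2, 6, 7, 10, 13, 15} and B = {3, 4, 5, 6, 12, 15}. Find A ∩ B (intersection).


A = {2, 6, 7, 10, 13, 15}
B = {3, 4, 5, 6, 12, 15}
Operation: intersection
Elements in both: 6, 15

{6, 15}


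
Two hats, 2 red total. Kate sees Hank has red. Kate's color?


Total red = 2, Hank = red
Red accounted for: 1
Remaining for Kate: 1
Kate's hat is red.

red


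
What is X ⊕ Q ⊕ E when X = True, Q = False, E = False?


X = True, Q = False, E = False
Step 1: X ⊕ Q = True XOR False = True
Step 2: True ⊕ E = True XOR False = True
XOR is true when an odd number of operands are true.

True


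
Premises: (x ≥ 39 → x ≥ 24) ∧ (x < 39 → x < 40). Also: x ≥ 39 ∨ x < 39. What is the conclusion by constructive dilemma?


Constructive dilemma: (P → Q) ∧ (R → S), P ∨ R ⊢ Q ∨ S
Premise 1: x ≥ 39 → x ≥ 24
Premise 2: x < 39 → x < 40
Premise 3: x ≥ 39 ∨ x < 39
Case 1: Assuming x ≥ 39, then by Premise 1, x ≥ 24.
Case 2: Assuming x < 39, then by Premise 2, x < 40.
Since one of x ≥ 39 or x < 39 must hold, we get x ≥ 24 or x < 40.

x ≥ 24 or x < 40.


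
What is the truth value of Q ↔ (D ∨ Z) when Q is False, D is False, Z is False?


Q = False, D = False, Z = False
Step 1: D ∨ Z = False OR False = False
Step 2: Q ↔ (False): true when both sides have same truth value.
Result: False ↔ False = True

True


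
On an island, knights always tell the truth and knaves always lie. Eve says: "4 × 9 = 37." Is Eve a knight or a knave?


Statement: "4 × 9 = 37."
Actual: 4 × 9 = 36
Claimed: 37
Statement is FALSE → Eve lies → Knave

Knave


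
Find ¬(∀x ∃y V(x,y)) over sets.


Original: ∀x ∃y V(x,y)
Rule: ¬∀→∃, ¬∃→∀, negate predicate.
Negation: ∃x ∀y ¬V(x,y)

∃x ∀y ¬V(x,y)


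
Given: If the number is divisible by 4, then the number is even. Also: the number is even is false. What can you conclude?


Modus tollens: P → Q, ¬Q ⊢ ¬P
P: the number is divisible by 4
Q: the number is even
We have P → Q and Q is false.
By modus tollens, P must be false.

It is not the case that the number is divisible by 4


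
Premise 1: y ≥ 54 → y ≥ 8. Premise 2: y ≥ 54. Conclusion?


Modus ponens: P → Q, P ⊢ Q
P: y ≥ 54
Q: y ≥ 8
We have P → Q and P is true.
By modus ponens, Q must be true.

y ≥ 8


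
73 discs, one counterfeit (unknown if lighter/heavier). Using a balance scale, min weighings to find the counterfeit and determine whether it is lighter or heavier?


Let n = 73. 146 possibilities (n discs × lighter/heavier); each weighing has 3 outcomes.
Bound for k weighings: say the first weighing puts j discs on each pan. If it tips, the 2j weighed discs remain suspects (each with a known direction) and k-1 weighings give 3^(k-1) outcomes; 3^(k-1) is odd, so 2j ≤ 3^(k-1) - 1. If it balances, the n - 2j unweighed discs remain with direction unknown: 2(n - 2j) ≤ 3^(k-1) - 1 by the same parity argument. Adding, n ≤ (3^(k-1) - 1) + (3^(k-1) - 1)/2 = (3^k - 3)/2, and the classical three-group strategy achieves this (3 discs in 2 weighings, 12 in 3, 39 in 4, 120 in 5).
So we need the smallest k with (3^k - 3)/2 ≥ 73.
k = 4: (3^4 - 3)/2 = 39 < 73 ✗
k = 5: (3^5 - 3)/2 = 120 ≥ 73 ✓

5


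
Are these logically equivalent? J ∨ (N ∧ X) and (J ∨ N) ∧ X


Expression 1: J ∨ (N ∧ X)
Expression 2: (J ∨ N) ∧ X
Truth table (J N X | Expr1 Expr2):
  T T T |   T     T
  T T F |   T     F   ← differ
  T F T |   T     T
  T F F |   T     F   ← differ
  F T T |   T     T
  F T F |   F     F
  F F T |   F     F
  F F F |   F     F
Counterexample: J=T, N=T, X=F gives Expr1 = T but Expr2 = F, so the expressions are NOT logically equivalent.

No


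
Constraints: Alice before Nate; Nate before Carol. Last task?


Constraints: Alice before Nate; Nate before Carol
The last task can have nothing scheduled after it, so it must never appear on the left of a 'before'.
Tasks appearing before some other task: Alice, Nate.
The only task not in that list is Carol → it is last.

Carol


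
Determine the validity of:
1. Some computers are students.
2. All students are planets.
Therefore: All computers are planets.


Premise 1: Some computers are students.
Premise 2: All students are planets.
Conclusion: All computers are planets.
Fallacy: illicit minor. The minor term (computers) is distributed in the conclusion ('All computers ...') but undistributed in its premise ('Some computers are students' doesn't cover all computers).
Only 'Some computers are planets' follows, not 'All'.

Invalid


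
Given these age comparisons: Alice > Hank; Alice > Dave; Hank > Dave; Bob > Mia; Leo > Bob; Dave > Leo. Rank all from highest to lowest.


Constraints: Alice > Hank; Alice > Dave; Hank > Dave; Bob > Mia; Leo > Bob; Dave > Leo
Method: at each step, the next-highest is the one remaining person who never appears on the smaller side of a constraint between remaining people.
  Step 1: remaining {Leo, Bob, Alice, Mia, Dave, Hank}; on the smaller side: {Leo, Bob, Mia, Dave, Hank} → Alice is next (Alice > Hank; Alice > Dave).
  Step 2: remaining {Leo, Bob, Mia, Dave, Hank}; on the smaller side: {Leo, Bob, Mia, Dave} → Hank is next (Hank > Dave).
  Step 3: remaining {Leo, Bob, Mia, Dave}; on the smaller side: {Leo, Bob, Mia} → Dave is next (Dave > Leo).
  Step 4: remaining {Leo, Bob, Mia}; on the smaller side: {Bob, Mia} → Leo is next (Leo > Bob).
  Step 5: remaining {Bob, Mia}; on the smaller side: {Mia} → Bob is next (Bob > Mia).
  Step 6: only Mia remains → lowest.
Final ranking (highest to lowest):

Alice > Hank > Dave > Leo > Bob > Mia


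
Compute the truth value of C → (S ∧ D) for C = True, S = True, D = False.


C = True, S = True, D = False
Step 1: S ∧ D = True AND False = False
Step 2: C → (False): false only when C=True and consequent=False.
Result: False

False


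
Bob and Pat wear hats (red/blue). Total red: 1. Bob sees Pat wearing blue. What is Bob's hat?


Total red = 1, Pat = blue
Red accounted for: 0
Remaining for Bob: 1
Bob's hat is red.

red


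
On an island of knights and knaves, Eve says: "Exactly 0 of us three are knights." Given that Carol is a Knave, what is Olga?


Eve claims exactly 0 knights among Eve, Carol, Olga.
Given: Carol is a Knave.

Case 1: Eve is a Knight (tells truth)
  Then exactly 0 of the three are knights.
  Counting Eve, Carol: 1 knight(s) so far. Need -1 more → impossible.
Case 2: Eve is a Knave (lies)
  Then the count is NOT 0.
  If Olga = Knave, count = 0 = 0 → claim would be true, contradicts lie.
  If Olga = Knight, count = 1 ≠ 0 → lie confirmed ✓

Olga is a Knight.

Knight


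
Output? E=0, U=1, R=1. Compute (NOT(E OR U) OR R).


E OR U = 1
NOT(1) = 0
0 OR 1 = 1

1


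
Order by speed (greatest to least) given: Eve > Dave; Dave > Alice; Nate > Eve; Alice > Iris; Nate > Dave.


Constraints: Eve > Dave; Dave > Alice; Nate > Eve; Alice > Iris; Nate > Dave
Method: at each step, the next-highest is the one remaining person who never appears on the smaller side of a constraint between remaining people.
  Step 1: remaining {Alice, Iris, Eve, Dave, Nate}; on the smaller side: {Alice, Iris, Eve, Dave} → Nate is next (Nate > Eve; Nate > Dave).
  Step 2: remaining {Alice, Iris, Eve, Dave}; on the smaller side: {Alice, Iris, Dave} → Eve is next (Eve > Dave).
  Step 3: remaining {Alice, Iris, Dave}; on the smaller side: {Alice, Iris} → Dave is next (Dave > Alice).
  Step 4: remaining {Alice, Iris}; on the smaller side: {Iris} → Alice is next (Alice > Iris).
  Step 5: only Iris remains → lowest.
Final ranking (highest to lowest):

Nate > Eve > Dave > Alice > Iris


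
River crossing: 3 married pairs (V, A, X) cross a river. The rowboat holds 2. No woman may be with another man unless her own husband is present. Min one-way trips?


Label couples V, A, X (H = husband, W = wife).
Counting alone: 6 people, the rowboat carries 2 and someone must bring it back, so each round trip nets at most +1 on the far side until the last crossing → at least 9 trips. The jealousy constraint makes 9 impossible; the shortest valid schedule has 11:
1. WV+WA →  (far: WV,WA; near: HV,HA,HX,WX)
2. WV ←       (far: WA; near: HV,HA,HX,WV,WX)
3. WV+WX →  (far: WV,WA,WX; near: HV,HA,HX)
4. WV ←       (far: WA,WX; near: HV,HA,HX,WV)
5. HA+HX →  (far: HA,WA,HX,WX; near: HV,WV)
6. HA+WA ←  (far: HX,WX; near: HV,WV,HA,WA)
7. HV+HA →  (far: HV,HA,HX,WX; near: WV,WA)
8. WX ←       (far: HV,HA,HX; near: WV,WA,WX)
9. WV+WA →  (far: HV,WV,HA,WA,HX; near: WX)
10. HX ←      (far: HV,WV,HA,WA; near: HX,WX)
11. HX+WX → (far: all six; near: empty)
In every state each wife is either with her husband or with no other man.
Minimum trips = 11

11


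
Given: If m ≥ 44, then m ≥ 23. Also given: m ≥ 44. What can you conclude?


Modus ponens: P → Q, P ⊢ Q
P: m ≥ 44
Q: m ≥ 23
We have P → Q and P is true.
By modus ponens, Q must be true.

m ≥ 23


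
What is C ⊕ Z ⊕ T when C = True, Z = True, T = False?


C = True, Z = True, T = False
Step 1: C ⊕ Z = True XOR True = False
Step 2: False ⊕ T = False XOR False = False
XOR is true when an odd number of operands are true.

False


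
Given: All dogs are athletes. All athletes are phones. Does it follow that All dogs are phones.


Premise 1: All dogs are athletes.
Premise 2: All athletes are phones.
Conclusion: All dogs are phones.
Barbara syllogism (AAA-1): All A are B, All B are C → All A are C.
Middle term (athletes) distributed in premise 2.

Valid


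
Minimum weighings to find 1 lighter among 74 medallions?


Each weighing has 3 outcomes (left heavy / balance / right heavy), so k weighings distinguish at most 3^k cases; splitting into three near-equal groups achieves this.
Need 3^k ≥ 74: 3^3 = 27 < 74 ≤ 3^4 = 81
k = ⌈log₃(74)⌉ = 4

4


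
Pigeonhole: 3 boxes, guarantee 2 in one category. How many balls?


Pigeonhole: to guarantee k in one of n categories, need (k-1)×n + 1.
k = 2, n = 3
Minimum = (2-1) × 3 + 1 = 1 × 3 + 1

4


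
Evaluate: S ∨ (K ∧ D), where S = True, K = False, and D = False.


S = True, K = False, D = False
Step 1: K ∧ D = False AND False = False
Step 2: S ∨ False = True OR False = True
AND evaluated first (higher precedence); then OR applied.

True


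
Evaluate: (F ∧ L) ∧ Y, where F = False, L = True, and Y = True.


F = False, L = True, Y = True
Step 1: F ∧ L = False AND True = False
Step 2: False ∧ Y = False AND True = False
AND is true only when ALL operands are true.

False


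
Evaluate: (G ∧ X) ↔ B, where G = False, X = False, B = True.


G = False, X = False, B = True
Step 1: G ∧ X = False AND False = False
Step 2: (False) ↔ B: true when both sides have same truth value.
Result: False ↔ True = False

False


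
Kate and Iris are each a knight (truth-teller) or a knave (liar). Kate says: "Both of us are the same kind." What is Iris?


Kate says: "Both of us are the same kind."
Case 1: Kate is a Knight (truth-teller)
  Statement is true → they ARE the same → Iris is also a Knight
Case 2: Kate is a Knave (liar)
  Statement is false → they are NOT the same → Iris is a Knight
In both cases, Iris is a Knight.

Knight


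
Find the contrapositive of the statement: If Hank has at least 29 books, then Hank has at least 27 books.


Original: If Hank has at least 29 books, then Hank has at least 27 books
Contrapositive: If ¬Q, then ¬P
Negate Q: not (Hank has at least 27 books)
Negate P: not (Hank has at least 29 books)

If not (Hank has at least 27 books), then not (Hank has at least 29 books).


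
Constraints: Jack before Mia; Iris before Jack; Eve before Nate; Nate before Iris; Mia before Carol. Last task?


Constraints: Jack before Mia; Iris before Jack; Eve before Nate; Nate before Iris; Mia before Carol
The last task can have nothing scheduled after it, so it must never appear on the left of a 'before'.
Tasks appearing before some other task: Jack, Iris, Eve, Nate, Mia.
The only task not in that list is Carol → it is last.

Carol


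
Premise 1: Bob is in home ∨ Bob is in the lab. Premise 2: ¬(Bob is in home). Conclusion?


Disjunctive syllogism: P ∨ Q, ¬P ⊢ Q
Disjunction: Bob is in home ∨ Bob is in the lab
We know it is not the case that Bob is in home.
By disjunctive syllogism, the other disjunct must be true.

Bob is in the lab


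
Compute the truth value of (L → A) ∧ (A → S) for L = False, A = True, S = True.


L = False, A = True, S = True
Step 1: L → A is false only when L=True and A=False. Result: True
Step 2: A → S is false only when A=True and S=False. Result: True
Step 3: True ∧ True = True

True


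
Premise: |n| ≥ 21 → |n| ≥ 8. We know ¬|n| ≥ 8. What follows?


Modus tollens: P → Q, ¬Q ⊢ ¬P
P: |n| ≥ 21
Q: |n| ≥ 8
We have P → Q and Q is false.
By modus tollens, P must be false.

It is not the case that |n| ≥ 21


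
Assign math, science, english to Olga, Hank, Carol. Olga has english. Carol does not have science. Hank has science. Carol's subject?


From clues:
  Hank → science
  Olga → english
By elimination, Carol gets the remaining.

math


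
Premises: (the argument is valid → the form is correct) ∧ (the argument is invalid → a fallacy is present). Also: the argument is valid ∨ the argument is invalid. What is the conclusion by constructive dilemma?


Constructive dilemma: (P → Q) ∧ (R → S), P ∨ R ⊢ Q ∨ S
Premise 1: the argument is valid → the form is correct
Premise 2: the argument is invalid → a fallacy is present
Premise 3: the argument is valid ∨ the argument is invalid
Case 1: Assuming the argument is valid, then by Premise 1, the form is correct.
Case 2: Assuming the argument is invalid, then by Premise 2, a fallacy is present.
Since one of the argument is valid or the argument is invalid must hold, we get the form is correct or a fallacy is present.

The form is correct or a fallacy is present.


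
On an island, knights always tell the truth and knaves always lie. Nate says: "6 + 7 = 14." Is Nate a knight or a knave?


Statement: "6 + 7 = 14."
Actual: 6 + 7 = 13
Claimed: 14
Statement is FALSE → Nate lies → Knave

Knave


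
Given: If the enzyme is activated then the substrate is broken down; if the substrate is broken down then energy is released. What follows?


Hypothetical syllogism: P → Q, Q → R ⊢ P → R
Premise 1: the enzyme is activated → the substrate is broken down
Premise 2: the substrate is broken down → energy is released
Chain the implications: the middle term (the substrate is broken down) links the two.
Conclusion: If the enzyme is activated, then energy is released.

If the enzyme is activated, then energy is released.


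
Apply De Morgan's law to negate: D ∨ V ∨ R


De Morgan's law: ¬(P ∨ Q ∨ R) ≡ ¬P ∧ ¬Q ∧ ¬R
¬(D ∨ V ∨ R) = ¬D ∧ ¬V ∧ ¬R

¬D ∧ ¬V ∧ ¬R


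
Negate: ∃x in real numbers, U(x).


Original: ∃x U(x)
Rule: ¬∀→∃, ¬∃→∀, negate predicate.
Negation: ∀x ¬U(x)

∀x ¬U(x)


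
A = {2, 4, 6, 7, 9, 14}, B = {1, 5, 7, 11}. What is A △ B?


A = {2, 4, 6, 7, 9, 14}
B = {1, 5, 7, 11}
Operation: symmetric difference
In A only: [2, 4, 6, 9, 14], in B only: [1, 5, 11]

{1, 2, 4, 5, 6, 9, 11, 14}


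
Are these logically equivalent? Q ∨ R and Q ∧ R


Expression 1: Q ∨ R
Expression 2: Q ∧ R
Truth table (Q R | Expr1 Expr2):
  T T |   T     T
  T F |   T     F   ← differ
  F T |   T     F   ← differ
  F F |   F     F
Counterexample: Q=T, R=F gives Expr1 = T but Expr2 = F, so the expressions are NOT logically equivalent.

No


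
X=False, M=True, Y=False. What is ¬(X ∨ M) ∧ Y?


X = False, M = True, Y = False
Expression: ¬(X ∨ M) ∧ Y
Step 1: X ∨ M = False OR True = True
Step 2: ¬(X ∨ M) = NOT True = False
Step 3: (False) ∧ Y = False AND False = False

False


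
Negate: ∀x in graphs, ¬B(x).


Original: ∀x ¬B(x)
Rule: ¬∀→∃, ¬∃→∀, negate predicate.
Negation: ∃x B(x)

∃x B(x)


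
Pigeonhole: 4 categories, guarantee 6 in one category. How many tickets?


Pigeonhole: to guarantee k in one of n categories, need (k-1)×n + 1.
k = 6, n = 4
Minimum = (6-1) × 4 + 1 = 5 × 4 + 1

21


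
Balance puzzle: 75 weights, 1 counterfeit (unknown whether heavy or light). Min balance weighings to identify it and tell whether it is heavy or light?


Let n = 75. 150 possibilities (n weights × lighter/heavier); each weighing has 3 outcomes.
Bound for k weighings: say the first weighing puts j weights on each pan. If it tips, the 2j weighed weights remain suspects (each with a known direction) and k-1 weighings give 3^(k-1) outcomes; 3^(k-1) is odd, so 2j ≤ 3^(k-1) - 1. If it balances, the n - 2j unweighed weights remain with direction unknown: 2(n - 2j) ≤ 3^(k-1) - 1 by the same parity argument. Adding, n ≤ (3^(k-1) - 1) + (3^(k-1) - 1)/2 = (3^k - 3)/2, and the classical three-group strategy achieves this (3 weights in 2 weighings, 12 in 3, 39 in 4, 120 in 5).
So we need the smallest k with (3^k - 3)/2 ≥ 75.
k = 4: (3^4 - 3)/2 = 39 < 75 ✗
k = 5: (3^5 - 3)/2 = 120 ≥ 75 ✓

5


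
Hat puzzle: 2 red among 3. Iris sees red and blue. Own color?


Total red = 2, seen red = 1
Own red = 2 - 1 = 1
Iris's hat is red.

red


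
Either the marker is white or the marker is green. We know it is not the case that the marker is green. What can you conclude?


Disjunctive syllogism: P ∨ Q, ¬P ⊢ Q
Disjunction: the marker is white ∨ the marker is green
We know it is not the case that the marker is green.
By disjunctive syllogism, the other disjunct must be true.

The marker is white


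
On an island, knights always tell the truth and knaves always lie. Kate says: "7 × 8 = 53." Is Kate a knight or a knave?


Statement: "7 × 8 = 53."
Actual: 7 × 8 = 56
Claimed: 53
Statement is FALSE → Kate lies → Knave

Knave


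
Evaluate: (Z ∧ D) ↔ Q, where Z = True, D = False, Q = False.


Z = True, D = False, Q = False
Step 1: Z ∧ D = True AND False = False
Step 2: (False) ↔ Q: true when both sides have same truth value.
Result: False ↔ False = True

True


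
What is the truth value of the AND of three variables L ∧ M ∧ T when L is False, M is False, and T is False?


L = False, M = False, T = False
Step 1: L ∧ M = False AND False = False
Step 2: (False) ∧ T = (False) AND False = False
AND is true only when ALL operands are true.

False


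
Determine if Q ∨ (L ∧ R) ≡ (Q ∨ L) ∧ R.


Expression 1: Q ∨ (L ∧ R)
Expression 2: (Q ∨ L) ∧ R
Truth table (Q L R | Expr1 Expr2):
  T T T |   T     T
  T T F |   T     F   ← differ
  T F T |   T     T
  T F F |   T     F   ← differ
  F T T |   T     T
  F T F |   F     F
  F F T |   F     F
  F F F |   F     F
Counterexample: Q=T, L=T, R=F gives Expr1 = T but Expr2 = F, so the expressions are NOT logically equivalent.

No


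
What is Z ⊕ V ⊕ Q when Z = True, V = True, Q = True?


Z = True, V = True, Q = True
Step 1: Z ⊕ V = True XOR True = False
Step 2: False ⊕ Q = False XOR True = True
XOR is true when an odd number of operands are true.

True


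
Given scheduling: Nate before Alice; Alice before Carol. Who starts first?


Constraints: Nate before Alice; Alice before Carol
The first task can have nothing scheduled before it, so it must never appear on the right of a 'before'.
Tasks appearing after some 'before': Alice, Carol.
The only task not in that list is Nate → it is first.

Nate


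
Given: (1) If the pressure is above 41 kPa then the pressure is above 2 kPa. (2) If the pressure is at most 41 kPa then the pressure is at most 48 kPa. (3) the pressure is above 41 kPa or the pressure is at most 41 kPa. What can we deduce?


Constructive dilemma: (P → Q) ∧ (R → S), P ∨ R ⊢ Q ∨ S
Premise 1: the pressure is above 41 kPa → the pressure is above 2 kPa
Premise 2: the pressure is at most 41 kPa → the pressure is at most 48 kPa
Premise 3: the pressure is above 41 kPa ∨ the pressure is at most 41 kPa
Case 1: Assuming the pressure is above 41 kPa, then by Premise 1, the pressure is above 2 kPa.
Case 2: Assuming the pressure is at most 41 kPa, then by Premise 2, the pressure is at most 48 kPa.
Since one of the pressure is above 41 kPa or the pressure is at most 41 kPa must hold, we get the pressure is above 2 kPa or the pressure is at most 48 kPa.

The pressure is above 2 kPa or the pressure is at most 48 kPa.


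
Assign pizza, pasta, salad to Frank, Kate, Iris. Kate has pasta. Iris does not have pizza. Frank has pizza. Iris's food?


From clues:
  Frank → pizza
  Kate → pasta
By elimination, Iris gets the remaining.

salad


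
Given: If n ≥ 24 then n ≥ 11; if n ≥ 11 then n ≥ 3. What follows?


Hypothetical syllogism: P → Q, Q → R ⊢ P → R
Premise 1: n ≥ 24 → n ≥ 11
Premise 2: n ≥ 11 → n ≥ 3
Chain the implications: the middle term (n ≥ 11) links the two.
Conclusion: If n ≥ 24, then n ≥ 3.

If n ≥ 24, then n ≥ 3.


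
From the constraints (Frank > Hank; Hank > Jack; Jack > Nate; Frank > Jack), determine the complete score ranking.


Constraints: Frank > Hank; Hank > Jack; Jack > Nate; Frank > Jack
Method: at each step, the next-highest is the one remaining person who never appears on the smaller side of a constraint between remaining people.
  Step 1: remaining {Hank, Nate, Frank, Jack}; on the smaller side: {Hank, Nate, Jack} → Frank is next (Frank > Hank; Frank > Jack).
  Step 2: remaining {Hank, Nate, Jack}; on the smaller side: {Nate, Jack} → Hank is next (Hank > Jack).
  Step 3: remaining {Nate, Jack}; on the smaller side: {Nate} → Jack is next (Jack > Nate).
  Step 4: only Nate remains → lowest.
Final ranking (highest to lowest):

Frank > Hank > Jack > Nate


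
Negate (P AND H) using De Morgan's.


De Morgan's law: ¬(P ∧ Q) ≡ ¬P ∨ ¬Q
¬(P ∧ H) = ¬P ∨ ¬H

¬P ∨ ¬H


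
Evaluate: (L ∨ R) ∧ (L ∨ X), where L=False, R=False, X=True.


L = False, R = False, X = True
Expression: (L ∨ R) ∧ (L ∨ X)
Step 1: L ∨ R = False OR False = False
Step 2: L ∨ X = False OR True = True
Step 3: (False) ∧ (True) = False AND True = False

False


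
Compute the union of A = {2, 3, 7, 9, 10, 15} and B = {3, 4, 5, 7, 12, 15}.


A = {2, 3, 7, 9, 10, 15}
B = {3, 4, 5, 7, 12, 15}
Operation: union
All elements combined: 2, 3, 4, 5, 7, 9, 10, 12, 15

{2, 3, 4, 5, 7, 9, 10, 12, 15}


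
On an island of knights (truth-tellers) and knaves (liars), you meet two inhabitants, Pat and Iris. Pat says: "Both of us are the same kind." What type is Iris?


Pat says: "Both of us are the same kind."
Case 1: Pat is a Knight (truth-teller)
  Statement is true → they ARE the same → Iris is also a Knight
Case 2: Pat is a Knave (liar)
  Statement is false → they are NOT the same → Iris is a Knight
In both cases, Iris is a Knight.

Knight


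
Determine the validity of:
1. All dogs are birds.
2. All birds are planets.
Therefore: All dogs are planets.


Premise 1: All dogs are birds.
Premise 2: All birds are planets.
Conclusion: All dogs are planets.
Barbara syllogism (AAA-1): All A are B, All B are C → All A are C.
Middle term (birds) distributed in premise 2.

Valid


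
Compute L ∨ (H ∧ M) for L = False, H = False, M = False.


L = False, H = False, M = False
Step 1: H ∧ M = False AND False = False
Step 2: L ∨ False = False OR False = False
AND evaluated first (higher precedence); then OR applied.

False


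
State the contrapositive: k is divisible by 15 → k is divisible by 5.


Original: If k is divisible by 15, then k is divisible by 5
Contrapositive: If ¬Q, then ¬P
Negate Q: not (k is divisible by 5)
Negate P: not (k is divisible by 15)

If not (k is divisible by 5), then not (k is divisible by 15).


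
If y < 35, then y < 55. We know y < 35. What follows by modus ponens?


Modus ponens: P → Q, P ⊢ Q
P: y < 35
Q: y < 55
We have P → Q and P is true.
By modus ponens, Q must be true.

y < 55


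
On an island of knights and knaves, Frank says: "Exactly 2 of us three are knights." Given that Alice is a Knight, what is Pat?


Frank claims exactly 2 knights among Frank, Alice, Pat.
Given: Alice is a Knight.

Case 1: Frank is a Knight (tells truth)
  Then exactly 2 of the three are knights.
  Counting Frank, Alice: 2 knight(s) so far. Need 0 more → Pat = Knave.
Case 2: Frank is a Knave (lies)
  Then the count is NOT 2.
  If Pat = Knight, count = 2 = 2 → claim would be true, contradicts lie.
  If Pat = Knave, count = 1 ≠ 2 → lie confirmed ✓

Pat is a Knave.

Knave


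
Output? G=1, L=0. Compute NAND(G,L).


G AND L = 0
NOT(0) = 1

1
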